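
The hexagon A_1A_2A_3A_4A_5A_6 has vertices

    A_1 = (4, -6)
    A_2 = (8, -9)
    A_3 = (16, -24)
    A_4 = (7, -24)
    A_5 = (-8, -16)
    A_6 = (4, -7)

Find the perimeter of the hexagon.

|A_1A_2| = √((4)² + (-3)²) = √25 = 5
|A_2A_3| = √((8)² + (-15)²) = √289 = 17
|A_3A_4| = √((-9)² + (0)²) = √81 = 9
|A_4A_5| = √((-15)² + (8)²) = √289 = 17
|A_5A_6| = √((12)² + (9)²) = √225 = 15
|A_6A_1| = √((0)² + (1)²) = √1 = 1
Perimeter = 5 + 17 + 9 + 17 + 15 + 1 = 64.

64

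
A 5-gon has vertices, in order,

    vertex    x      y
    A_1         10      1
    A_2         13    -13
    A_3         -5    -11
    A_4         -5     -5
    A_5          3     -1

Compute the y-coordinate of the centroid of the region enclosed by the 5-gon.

Apply the shoelace (surveyor's) formula. First the cross-terms c_i = x_i·y_{i+1} − x_{i+1}·y_i:
  -143, -208, -30, 20, 13  ⇒  2A = -348, A = -174.
Then Σ (y_i + y_{i+1})·c_i = 7068, so ȳ = 7068 / (6·(-174)) = -589/87.

-589/87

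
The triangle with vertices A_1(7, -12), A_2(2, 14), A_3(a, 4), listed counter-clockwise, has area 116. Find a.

-5

Write out the shoelace sum; only the two edges meeting at A_3 involve a:
2·Area = [(2·4 − a·14) + (a·(-12) − 7·4)] + 122
       = -26·a + 102 = 232
⇒ a = -5.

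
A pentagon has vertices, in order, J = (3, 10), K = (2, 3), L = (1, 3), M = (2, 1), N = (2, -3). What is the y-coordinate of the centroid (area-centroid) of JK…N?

37/12

Apply Gauss's area formula. First the cross-terms c_i = x_i·y_{i+1} − x_{i+1}·y_i:
  -11, 3, -5, -8, 29  ⇒  2A = 8, A = 4.
Then Σ (y_i + y_{i+1})·c_i = 74, so ȳ = 74 / (6·4) = 37/12.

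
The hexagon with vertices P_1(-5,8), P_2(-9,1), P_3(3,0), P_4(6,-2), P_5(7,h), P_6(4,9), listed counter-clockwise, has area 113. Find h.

Write out the shoelace sum; only the two edges meeting at P_5 involve h:
2·Area = [(6·h − 7·(-2)) + (7·9 − 4·h)] + 135
       = 2·h + 212 = 226
⇒ h = 7.

7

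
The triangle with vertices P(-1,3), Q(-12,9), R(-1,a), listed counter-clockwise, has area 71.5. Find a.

-10

Write out the shoelace sum; only the two edges meeting at R involve a:
2·Area = [((-12)·a − (-1)·9) + ((-1)·3 − (-1)·a)] + 27
       = -11·a + 33 = 143
⇒ a = -10.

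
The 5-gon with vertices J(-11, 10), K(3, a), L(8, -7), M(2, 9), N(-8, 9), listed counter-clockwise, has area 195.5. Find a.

The doubled signed area Σ (x_i y_{i+1} − x_{i+1} y_i) is linear in a.
With a=0 it equals 144; the coefficient of a is -19 (from the two edges through K).
So -19·a + 144 = 2·195.5 = 391 ⇒ a = -13.

-13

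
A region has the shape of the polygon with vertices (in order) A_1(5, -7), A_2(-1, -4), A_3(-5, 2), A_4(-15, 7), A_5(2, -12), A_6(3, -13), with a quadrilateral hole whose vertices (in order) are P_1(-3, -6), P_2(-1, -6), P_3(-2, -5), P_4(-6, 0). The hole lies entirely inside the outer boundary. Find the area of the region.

Outer boundary:
Apply Gauss's area formula: 2A = Σ (x_i·y_{i+1} − x_{i+1}·y_i), indices taken mod 6.
A_1→A_2: (5)(-4) − (-1)(-7) = -27
A_2→A_3: (-1)(2) − (-5)(-4) = -22
A_3→A_4: (-5)(7) − (-15)(2) = -5
A_4→A_5: (-15)(-12) − (2)(7) = 166
A_5→A_6: (2)(-13) − (3)(-12) = 10
A_6→A_1: (3)(-7) − (5)(-13) = 44
Σ = 166
Area = |Σ|/2 = 83.
Hole:
Apply the surveyor's formula: 2A = Σ (x_i·y_{i+1} − x_{i+1}·y_i), indices taken mod 4.
Σ = (12) + (-7) + (-30) + (36) = 11
Area = |Σ|/2 = 5.5.
Net area = 83 − 5.5 = 77.5.

77.5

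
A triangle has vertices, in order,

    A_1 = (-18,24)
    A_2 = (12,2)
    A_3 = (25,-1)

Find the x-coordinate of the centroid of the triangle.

Apply the shoelace formula. First the cross-terms c_i = x_i·y_{i+1} − x_{i+1}·y_i:
  -324, -62, 582  ⇒  2A = 196, A = 98.
Then Σ (x_i + x_{i+1})·c_i = 3724, so x̄ = 3724 / (6·98) = 19/3.

19/3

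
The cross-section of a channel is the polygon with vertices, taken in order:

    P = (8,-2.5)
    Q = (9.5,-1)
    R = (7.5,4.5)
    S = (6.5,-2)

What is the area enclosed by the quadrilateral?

10.75

Apply the shoelace formula: 2A = Σ (x_i·y_{i+1} − x_{i+1}·y_i), indices taken mod 4.
P→Q: (8)(-1) − (9.5)(-2.5) = 15.75
Q→R: (9.5)(4.5) − (7.5)(-1) = 50.25
R→S: (7.5)(-2) − (6.5)(4.5) = -44.25
S→P: (6.5)(-2.5) − (8)(-2) = -0.25
Σ = 21.5
Area = |Σ|/2 = 10.75.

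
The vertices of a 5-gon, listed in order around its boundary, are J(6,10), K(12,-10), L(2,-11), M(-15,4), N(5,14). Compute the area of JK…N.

356.5

J→K: (6)(-10) − (12)(10) = -180
K→L: (12)(-11) − (2)(-10) = -112
L→M: (2)(4) − (-15)(-11) = -157
M→N: (-15)(14) − (5)(4) = -230
N→J: (5)(10) − (6)(14) = -34
Σ = -713
Area = |Σ|/2 = 356.5.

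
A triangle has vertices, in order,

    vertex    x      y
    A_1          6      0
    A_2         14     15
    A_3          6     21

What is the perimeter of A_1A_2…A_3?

48

|A_1A_2| = √((8)² + (15)²) = √289 = 17
|A_2A_3| = √((-8)² + (6)²) = √100 = 10
|A_3A_1| = √((0)² + (-21)²) = √441 = 21
Perimeter = 17 + 10 + 21 = 48.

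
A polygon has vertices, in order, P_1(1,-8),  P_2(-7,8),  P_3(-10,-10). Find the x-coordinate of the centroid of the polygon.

-16/3

Apply the shoelace formula. First the cross-terms c_i = x_i·y_{i+1} − x_{i+1}·y_i:
  -48, 150, 90  ⇒  2A = 192, A = 96.
Then Σ (x_i + x_{i+1})·c_i = -3072, so x̄ = -3072 / (6·96) = -16/3.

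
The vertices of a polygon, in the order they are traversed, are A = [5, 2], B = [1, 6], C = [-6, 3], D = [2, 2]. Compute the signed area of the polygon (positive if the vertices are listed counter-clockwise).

Apply the shoelace formula: 2A = Σ (x_i·y_{i+1} − x_{i+1}·y_i), indices taken mod 4.
Σ = (28) + (39) + (-18) + (-6) = 43
Signed area = Σ/2 = 21.5 (positive ⇒ counter-clockwise traversal).

21.5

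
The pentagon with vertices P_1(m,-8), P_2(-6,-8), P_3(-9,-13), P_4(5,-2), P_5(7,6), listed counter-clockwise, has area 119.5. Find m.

-15

The doubled signed area Σ (x_i y_{i+1} − x_{i+1} y_i) is linear in m.
With m=0 it equals 29; the coefficient of m is -14 (from the two edges through P_1).
So -14·m + 29 = 2·119.5 = 239 ⇒ m = -15.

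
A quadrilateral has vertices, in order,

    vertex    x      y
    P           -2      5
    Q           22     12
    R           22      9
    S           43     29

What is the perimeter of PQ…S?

108

|PQ| = √((24)² + (7)²) = √625 = 25
|QR| = √((0)² + (-3)²) = √9 = 3
|RS| = √((21)² + (20)²) = √841 = 29
|SP| = √((-45)² + (-24)²) = √2601 = 51
Perimeter = 25 + 3 + 29 + 51 = 108.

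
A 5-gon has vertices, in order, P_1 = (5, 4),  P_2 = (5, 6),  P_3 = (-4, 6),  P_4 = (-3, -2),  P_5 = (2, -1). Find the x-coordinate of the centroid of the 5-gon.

28/165

Apply Gauss's area formula. First the cross-terms c_i = x_i·y_{i+1} − x_{i+1}·y_i:
  10, 54, 26, 7, 13  ⇒  2A = 110, A = 55.
Then Σ (x_i + x_{i+1})·c_i = 56, so x̄ = 56 / (6·55) = 28/165.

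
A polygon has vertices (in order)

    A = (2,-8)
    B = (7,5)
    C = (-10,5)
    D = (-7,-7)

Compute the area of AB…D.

163

Apply the shoelace formula: 2A = Σ (x_i·y_{i+1} − x_{i+1}·y_i), indices taken mod 4.
Σ = (66) + (85) + (105) + (70) = 326
Area = |Σ|/2 = 163.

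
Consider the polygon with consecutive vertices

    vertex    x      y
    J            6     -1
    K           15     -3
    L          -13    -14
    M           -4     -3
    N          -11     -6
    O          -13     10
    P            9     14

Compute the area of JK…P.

J→K: (6)(-3) − (15)(-1) = -3
K→L: (15)(-14) − (-13)(-3) = -249
L→M: (-13)(-3) − (-4)(-14) = -17
M→N: (-4)(-6) − (-11)(-3) = -9
N→O: (-11)(10) − (-13)(-6) = -188
O→P: (-13)(14) − (9)(10) = -272
P→J: (9)(-1) − (6)(14) = -93
Σ = -831
Area = |Σ|/2 = 415.5.

415.5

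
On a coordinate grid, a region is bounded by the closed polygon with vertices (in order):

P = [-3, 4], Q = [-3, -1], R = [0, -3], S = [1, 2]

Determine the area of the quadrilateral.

P→Q: (-3)(-1) − (-3)(4) = 15
Q→R: (-3)(-3) − (0)(-1) = 9
R→S: (0)(2) − (1)(-3) = 3
S→P: (1)(4) − (-3)(2) = 10
Σ = 37
Area = |Σ|/2 = 18.5.

18.5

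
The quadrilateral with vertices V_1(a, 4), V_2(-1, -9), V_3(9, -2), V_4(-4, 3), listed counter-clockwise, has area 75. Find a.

-5

Write out the shoelace sum; only the two edges meeting at V_1 involve a:
2·Area = [((-4)·4 − a·3) + (a·(-9) − (-1)·4)] + 102
       = -12·a + 90 = 150
⇒ a = -5.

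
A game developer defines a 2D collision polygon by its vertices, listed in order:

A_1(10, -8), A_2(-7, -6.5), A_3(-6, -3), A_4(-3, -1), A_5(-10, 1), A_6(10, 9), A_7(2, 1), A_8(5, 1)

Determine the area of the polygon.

158

Apply the shoelace (surveyor's) formula: 2A = Σ (x_i·y_{i+1} − x_{i+1}·y_i), indices taken mod 8.
A_1→A_2: (10)(-6.5) − (-7)(-8) = -121
A_2→A_3: (-7)(-3) − (-6)(-6.5) = -18
A_3→A_4: (-6)(-1) − (-3)(-3) = -3
A_4→A_5: (-3)(1) − (-10)(-1) = -13
A_5→A_6: (-10)(9) − (10)(1) = -100
A_6→A_7: (10)(1) − (2)(9) = -8
A_7→A_8: (2)(1) − (5)(1) = -3
A_8→A_1: (5)(-8) − (10)(1) = -50
Σ = -316
Area = |Σ|/2 = 158.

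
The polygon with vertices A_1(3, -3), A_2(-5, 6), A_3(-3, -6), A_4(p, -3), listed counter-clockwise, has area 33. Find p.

-1

The doubled signed area Σ (x_i y_{i+1} − x_{i+1} y_i) is linear in p.
With p=0 it equals 69; the coefficient of p is 3 (from the two edges through A_4).
So 3·p + 69 = 2·33 = 66 ⇒ p = -1.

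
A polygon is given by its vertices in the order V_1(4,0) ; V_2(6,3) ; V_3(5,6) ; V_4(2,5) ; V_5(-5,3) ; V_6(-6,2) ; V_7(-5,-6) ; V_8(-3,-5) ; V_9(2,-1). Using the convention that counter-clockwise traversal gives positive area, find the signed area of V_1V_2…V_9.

77.5

Σ = (12) + (21) + (13) + (31) + (8) + (46) + (7) + (13) + (4) = 155
Signed area = Σ/2 = 77.5 (positive ⇒ counter-clockwise traversal).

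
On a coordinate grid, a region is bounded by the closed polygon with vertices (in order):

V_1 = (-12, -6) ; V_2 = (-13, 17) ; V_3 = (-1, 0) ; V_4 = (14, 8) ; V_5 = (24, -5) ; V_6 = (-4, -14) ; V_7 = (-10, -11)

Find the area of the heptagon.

529.5

Apply the shoelace (surveyor's) formula: 2A = Σ (x_i·y_{i+1} − x_{i+1}·y_i), indices taken mod 7.
Σ = (-282) + (17) + (-8) + (-262) + (-356) + (-96) + (-72) = -1059
Area = |Σ|/2 = 529.5.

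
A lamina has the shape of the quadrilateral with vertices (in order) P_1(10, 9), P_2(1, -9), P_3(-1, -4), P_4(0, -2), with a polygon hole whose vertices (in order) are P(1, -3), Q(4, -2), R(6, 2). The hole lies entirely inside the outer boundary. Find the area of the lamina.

Outer boundary:
Σ = (-99) + (-13) + (2) + (20) = -90
Area = |Σ|/2 = 45.
Hole:
P→Q: (1)(-2) − (4)(-3) = 10
Q→R: (4)(2) − (6)(-2) = 20
R→P: (6)(-3) − (1)(2) = -20
Σ = 10
Area = |Σ|/2 = 5.
Net area = 45 − 5 = 40.

40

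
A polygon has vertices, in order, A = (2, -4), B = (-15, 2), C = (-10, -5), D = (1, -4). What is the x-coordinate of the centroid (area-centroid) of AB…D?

Apply the surveyor's formula. First the cross-terms c_i = x_i·y_{i+1} − x_{i+1}·y_i:
  -56, 95, 45, 4  ⇒  2A = 88, A = 44.
Then Σ (x_i + x_{i+1})·c_i = -2040, so x̄ = -2040 / (6·44) = -85/11.

-85/11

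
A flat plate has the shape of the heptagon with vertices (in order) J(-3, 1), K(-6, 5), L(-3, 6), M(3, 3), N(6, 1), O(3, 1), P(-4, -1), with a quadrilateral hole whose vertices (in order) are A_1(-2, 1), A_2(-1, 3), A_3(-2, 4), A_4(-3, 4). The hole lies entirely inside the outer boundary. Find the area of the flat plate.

34.5

Outer boundary:
Apply Gauss's area formula: 2A = Σ (x_i·y_{i+1} − x_{i+1}·y_i), indices taken mod 7.
Cross-terms: -9, -21, -27, -15, 3, 1, -7  ⇒  Σ = -75
Area = |Σ|/2 = 37.5.
Hole:
Apply Gauss's area formula: 2A = Σ (x_i·y_{i+1} − x_{i+1}·y_i), indices taken mod 4.
Cross-terms: -5, 2, 4, 5  ⇒  Σ = 6
Area = |Σ|/2 = 3.
Net area = 37.5 − 3 = 34.5.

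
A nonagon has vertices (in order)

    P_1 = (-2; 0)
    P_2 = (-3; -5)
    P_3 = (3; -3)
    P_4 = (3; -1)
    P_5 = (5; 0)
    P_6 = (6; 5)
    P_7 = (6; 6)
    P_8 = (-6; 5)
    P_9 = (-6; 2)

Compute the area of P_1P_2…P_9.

Cross-terms: 10, 24, 6, 5, 25, 6, 66, 18, 4  ⇒  Σ = 164
Area = |Σ|/2 = 82.

82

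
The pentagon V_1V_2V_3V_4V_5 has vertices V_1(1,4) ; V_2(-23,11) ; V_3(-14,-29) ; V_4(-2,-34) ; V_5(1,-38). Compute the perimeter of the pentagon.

|V_1V_2| = √((-24)² + (7)²) = √625 = 25
|V_2V_3| = √((9)² + (-40)²) = √1681 = 41
|V_3V_4| = √((12)² + (-5)²) = √169 = 13
|V_4V_5| = √((3)² + (-4)²) = √25 = 5
|V_5V_1| = √((0)² + (42)²) = √1764 = 42
Perimeter = 25 + 41 + 13 + 5 + 42 = 126.

126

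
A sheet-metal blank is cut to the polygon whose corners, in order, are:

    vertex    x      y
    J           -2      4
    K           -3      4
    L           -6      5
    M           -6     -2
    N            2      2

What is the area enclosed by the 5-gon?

29.5

Apply Gauss's area formula: 2A = Σ (x_i·y_{i+1} − x_{i+1}·y_i), indices taken mod 5.
Cross-terms: 4, 9, 42, -8, 12  ⇒  Σ = 59
Area = |Σ|/2 = 29.5.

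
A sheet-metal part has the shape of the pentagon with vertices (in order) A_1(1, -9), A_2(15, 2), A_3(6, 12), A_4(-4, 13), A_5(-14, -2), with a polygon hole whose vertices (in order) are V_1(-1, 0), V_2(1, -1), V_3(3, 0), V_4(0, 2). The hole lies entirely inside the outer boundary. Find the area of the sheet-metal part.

368.5

Outer boundary:
Apply the shoelace (surveyor's) formula: 2A = Σ (x_i·y_{i+1} − x_{i+1}·y_i), indices taken mod 5.
Σ = (137) + (168) + (126) + (190) + (128) = 749
Area = |Σ|/2 = 374.5.
Hole:
Apply the shoelace formula: 2A = Σ (x_i·y_{i+1} − x_{i+1}·y_i), indices taken mod 4.
Cross-terms: 1, 3, 6, 2  ⇒  Σ = 12
Area = |Σ|/2 = 6.
Net area = 374.5 − 6 = 368.5.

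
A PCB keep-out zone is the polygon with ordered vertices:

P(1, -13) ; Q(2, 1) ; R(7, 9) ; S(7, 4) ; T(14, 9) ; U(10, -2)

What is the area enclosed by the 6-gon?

118

Apply Gauss's area formula: 2A = Σ (x_i·y_{i+1} − x_{i+1}·y_i), indices taken mod 6.
Σ = (27) + (11) + (-35) + (7) + (-118) + (-128) = -236
Area = |Σ|/2 = 118.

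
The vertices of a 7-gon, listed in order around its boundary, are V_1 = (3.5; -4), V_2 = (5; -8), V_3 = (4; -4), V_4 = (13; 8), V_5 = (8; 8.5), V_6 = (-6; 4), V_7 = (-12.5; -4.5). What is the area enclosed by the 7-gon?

Apply the surveyor's formula: 2A = Σ (x_i·y_{i+1} − x_{i+1}·y_i), indices taken mod 7.
Cross-terms: -8, 12, 84, 46.5, 83, 77, 65.75  ⇒  Σ = 360.25
Area = |Σ|/2 = 180.125.

180.125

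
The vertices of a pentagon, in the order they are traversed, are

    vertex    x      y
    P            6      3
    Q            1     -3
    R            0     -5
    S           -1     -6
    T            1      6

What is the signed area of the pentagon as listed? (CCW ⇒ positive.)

Apply Gauss's area formula: 2A = Σ (x_i·y_{i+1} − x_{i+1}·y_i), indices taken mod 5.
Cross-terms: -21, -5, -5, 0, -33  ⇒  Σ = -64
Signed area = Σ/2 = -32 (negative ⇒ clockwise traversal).

-32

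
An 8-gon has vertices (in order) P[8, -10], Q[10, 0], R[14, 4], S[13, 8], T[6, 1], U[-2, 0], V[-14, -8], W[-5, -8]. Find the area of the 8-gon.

Apply the shoelace (surveyor's) formula: 2A = Σ (x_i·y_{i+1} − x_{i+1}·y_i), indices taken mod 8.
P→Q: (8)(0) − (10)(-10) = 100
Q→R: (10)(4) − (14)(0) = 40
R→S: (14)(8) − (13)(4) = 60
S→T: (13)(1) − (6)(8) = -35
T→U: (6)(0) − (-2)(1) = 2
U→V: (-2)(-8) − (-14)(0) = 16
V→W: (-14)(-8) − (-5)(-8) = 72
W→P: (-5)(-10) − (8)(-8) = 114
Σ = 369
Area = |Σ|/2 = 184.5.

184.5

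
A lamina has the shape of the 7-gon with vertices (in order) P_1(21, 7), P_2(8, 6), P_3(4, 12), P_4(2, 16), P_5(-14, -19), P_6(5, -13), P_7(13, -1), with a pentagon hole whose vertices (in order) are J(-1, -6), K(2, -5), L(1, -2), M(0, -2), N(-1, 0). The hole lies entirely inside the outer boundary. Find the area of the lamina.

450.5

Outer boundary:
Apply the shoelace formula: 2A = Σ (x_i·y_{i+1} − x_{i+1}·y_i), indices taken mod 7.
Σ = (70) + (72) + (40) + (186) + (277) + (164) + (112) = 921
Area = |Σ|/2 = 460.5.
Hole:
Σ = (17) + (1) + (-2) + (-2) + (6) = 20
Area = |Σ|/2 = 10.
Net area = 460.5 − 10 = 450.5.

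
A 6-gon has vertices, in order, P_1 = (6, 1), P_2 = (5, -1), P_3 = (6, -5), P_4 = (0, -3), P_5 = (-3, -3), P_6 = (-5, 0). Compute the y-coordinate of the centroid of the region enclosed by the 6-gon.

-32/21

Apply Gauss's area formula. First the cross-terms c_i = x_i·y_{i+1} − x_{i+1}·y_i:
  -11, -19, -18, -9, -15, -5  ⇒  2A = -77, A = -38.5.
Then Σ (y_i + y_{i+1})·c_i = 352, so ȳ = 352 / (6·(-38.5)) = -32/21.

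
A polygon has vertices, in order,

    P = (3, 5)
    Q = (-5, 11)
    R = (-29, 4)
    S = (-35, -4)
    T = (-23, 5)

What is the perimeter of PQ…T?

|PQ| = √((-8)² + (6)²) = √100 = 10
|QR| = √((-24)² + (-7)²) = √625 = 25
|RS| = √((-6)² + (-8)²) = √100 = 10
|ST| = √((12)² + (9)²) = √225 = 15
|TP| = √((26)² + (0)²) = √676 = 26
Perimeter = 10 + 25 + 10 + 15 + 26 = 86.

86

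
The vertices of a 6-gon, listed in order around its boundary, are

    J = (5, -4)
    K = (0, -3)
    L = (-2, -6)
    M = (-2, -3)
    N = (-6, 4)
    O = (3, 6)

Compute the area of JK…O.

Σ = (-15) + (-6) + (-6) + (-26) + (-48) + (-42) = -143
Area = |Σ|/2 = 71.5.

71.5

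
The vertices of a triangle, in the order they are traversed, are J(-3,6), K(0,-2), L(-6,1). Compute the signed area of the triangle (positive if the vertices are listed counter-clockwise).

-19.5

Cross-terms: 6, -12, -33  ⇒  Σ = -39
Signed area = Σ/2 = -19.5 (negative ⇒ clockwise traversal).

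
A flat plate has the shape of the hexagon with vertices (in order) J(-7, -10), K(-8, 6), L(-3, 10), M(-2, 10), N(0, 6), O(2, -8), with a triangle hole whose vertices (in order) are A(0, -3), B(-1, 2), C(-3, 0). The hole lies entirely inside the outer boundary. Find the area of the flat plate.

Outer boundary:
Apply Gauss's area formula: 2A = Σ (x_i·y_{i+1} − x_{i+1}·y_i), indices taken mod 6.
Cross-terms: -122, -62, -10, -12, -12, -76  ⇒  Σ = -294
Area = |Σ|/2 = 147.
Hole:
Apply the surveyor's formula: 2A = Σ (x_i·y_{i+1} − x_{i+1}·y_i), indices taken mod 3.
Σ = (-3) + (6) + (9) = 12
Area = |Σ|/2 = 6.
Net area = 147 − 6 = 141.

141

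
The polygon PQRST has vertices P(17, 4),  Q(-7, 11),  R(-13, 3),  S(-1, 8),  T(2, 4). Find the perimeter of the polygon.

|PQ| = √((-24)² + (7)²) = √625 = 25
|QR| = √((-6)² + (-8)²) = √100 = 10
|RS| = √((12)² + (5)²) = √169 = 13
|ST| = √((3)² + (-4)²) = √25 = 5
|TP| = √((15)² + (0)²) = √225 = 15
Perimeter = 25 + 10 + 13 + 5 + 15 = 68.

68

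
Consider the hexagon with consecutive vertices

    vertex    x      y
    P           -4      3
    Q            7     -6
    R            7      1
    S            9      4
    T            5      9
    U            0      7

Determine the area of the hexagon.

Apply the shoelace formula: 2A = Σ (x_i·y_{i+1} − x_{i+1}·y_i), indices taken mod 6.
Σ = (3) + (49) + (19) + (61) + (35) + (28) = 195
Area = |Σ|/2 = 97.5.

97.5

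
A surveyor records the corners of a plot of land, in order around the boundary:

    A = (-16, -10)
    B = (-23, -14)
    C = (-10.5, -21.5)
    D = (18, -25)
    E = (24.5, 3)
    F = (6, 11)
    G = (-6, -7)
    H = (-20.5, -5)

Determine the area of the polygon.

972.25

A→B: (-16)(-14) − (-23)(-10) = -6
B→C: (-23)(-21.5) − (-10.5)(-14) = 347.5
C→D: (-10.5)(-25) − (18)(-21.5) = 649.5
D→E: (18)(3) − (24.5)(-25) = 666.5
E→F: (24.5)(11) − (6)(3) = 251.5
F→G: (6)(-7) − (-6)(11) = 24
G→H: (-6)(-5) − (-20.5)(-7) = -113.5
H→A: (-20.5)(-10) − (-16)(-5) = 125
Σ = 1944.5
Area = |Σ|/2 = 972.25.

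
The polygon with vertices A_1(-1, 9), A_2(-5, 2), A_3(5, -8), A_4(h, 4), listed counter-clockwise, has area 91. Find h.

Write out the shoelace sum; only the two edges meeting at A_4 involve h:
2·Area = [(5·4 − h·(-8)) + (h·9 − (-1)·4)] + 73
       = 17·h + 97 = 182
⇒ h = 5.

5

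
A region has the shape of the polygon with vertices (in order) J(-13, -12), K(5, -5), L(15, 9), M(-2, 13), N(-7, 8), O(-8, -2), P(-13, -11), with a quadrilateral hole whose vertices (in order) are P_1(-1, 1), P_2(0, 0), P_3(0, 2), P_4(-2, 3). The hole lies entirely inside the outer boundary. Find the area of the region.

340.5

Outer boundary:
Apply the surveyor's formula: 2A = Σ (x_i·y_{i+1} − x_{i+1}·y_i), indices taken mod 7.
Σ = (125) + (120) + (213) + (75) + (78) + (62) + (13) = 686
Area = |Σ|/2 = 343.
Hole:
Apply Gauss's area formula: 2A = Σ (x_i·y_{i+1} − x_{i+1}·y_i), indices taken mod 4.
Σ = (0) + (0) + (4) + (1) = 5
Area = |Σ|/2 = 2.5.
Net area = 343 − 2.5 = 340.5.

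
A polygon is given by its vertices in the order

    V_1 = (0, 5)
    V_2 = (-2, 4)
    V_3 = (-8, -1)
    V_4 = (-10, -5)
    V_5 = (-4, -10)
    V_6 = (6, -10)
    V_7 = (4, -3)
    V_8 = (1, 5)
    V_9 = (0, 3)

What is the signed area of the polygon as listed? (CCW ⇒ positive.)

151

Apply the shoelace formula: 2A = Σ (x_i·y_{i+1} − x_{i+1}·y_i), indices taken mod 9.
Σ = (10) + (34) + (30) + (80) + (100) + (22) + (23) + (3) + (0) = 302
Signed area = Σ/2 = 151 (positive ⇒ counter-clockwise traversal).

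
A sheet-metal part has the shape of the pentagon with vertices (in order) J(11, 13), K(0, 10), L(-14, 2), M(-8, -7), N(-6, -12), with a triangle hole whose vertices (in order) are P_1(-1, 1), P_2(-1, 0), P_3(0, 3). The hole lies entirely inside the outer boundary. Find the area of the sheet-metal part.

Outer boundary:
J→K: (11)(10) − (0)(13) = 110
K→L: (0)(2) − (-14)(10) = 140
L→M: (-14)(-7) − (-8)(2) = 114
M→N: (-8)(-12) − (-6)(-7) = 54
N→J: (-6)(13) − (11)(-12) = 54
Σ = 472
Area = |Σ|/2 = 236.
Hole:
Apply Gauss's area formula: 2A = Σ (x_i·y_{i+1} − x_{i+1}·y_i), indices taken mod 3.
Σ = (1) + (-3) + (3) = 1
Area = |Σ|/2 = 0.5.
Net area = 236 − 0.5 = 235.5.

235.5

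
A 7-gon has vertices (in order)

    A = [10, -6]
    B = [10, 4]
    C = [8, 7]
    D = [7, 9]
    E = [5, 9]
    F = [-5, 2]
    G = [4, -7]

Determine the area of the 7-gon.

153.5

Apply the shoelace (surveyor's) formula: 2A = Σ (x_i·y_{i+1} − x_{i+1}·y_i), indices taken mod 7.
Σ = (100) + (38) + (23) + (18) + (55) + (27) + (46) = 307
Area = |Σ|/2 = 153.5.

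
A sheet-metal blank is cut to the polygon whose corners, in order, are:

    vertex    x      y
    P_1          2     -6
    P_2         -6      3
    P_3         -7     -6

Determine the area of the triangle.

40.5

Cross-terms: -30, 57, 54  ⇒  Σ = 81
Area = |Σ|/2 = 40.5.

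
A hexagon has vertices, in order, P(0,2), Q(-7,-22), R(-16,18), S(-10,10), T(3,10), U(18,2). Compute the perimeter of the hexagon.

|PQ| = √((-7)² + (-24)²) = √625 = 25
|QR| = √((-9)² + (40)²) = √1681 = 41
|RS| = √((6)² + (-8)²) = √100 = 10
|ST| = √((13)² + (0)²) = √169 = 13
|TU| = √((15)² + (-8)²) = √289 = 17
|UP| = √((-18)² + (0)²) = √324 = 18
Perimeter = 25 + 41 + 10 + 13 + 17 + 18 = 124.

124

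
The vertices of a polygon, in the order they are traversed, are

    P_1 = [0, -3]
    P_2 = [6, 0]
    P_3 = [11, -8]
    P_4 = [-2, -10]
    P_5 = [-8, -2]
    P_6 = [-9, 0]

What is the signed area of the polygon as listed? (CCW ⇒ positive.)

Σ = (18) + (-48) + (-126) + (-76) + (-18) + (27) = -223
Signed area = Σ/2 = -111.5 (negative ⇒ clockwise traversal).

-111.5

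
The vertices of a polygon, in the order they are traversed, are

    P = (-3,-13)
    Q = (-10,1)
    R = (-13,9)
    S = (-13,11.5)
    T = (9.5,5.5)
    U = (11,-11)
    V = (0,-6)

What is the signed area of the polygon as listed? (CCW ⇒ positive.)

-336.125

Apply Gauss's area formula: 2A = Σ (x_i·y_{i+1} − x_{i+1}·y_i), indices taken mod 7.
P→Q: (-3)(1) − (-10)(-13) = -133
Q→R: (-10)(9) − (-13)(1) = -77
R→S: (-13)(11.5) − (-13)(9) = -32.5
S→T: (-13)(5.5) − (9.5)(11.5) = -180.75
T→U: (9.5)(-11) − (11)(5.5) = -165
U→V: (11)(-6) − (0)(-11) = -66
V→P: (0)(-13) − (-3)(-6) = -18
Σ = -672.25
Signed area = Σ/2 = -336.125 (negative ⇒ clockwise traversal).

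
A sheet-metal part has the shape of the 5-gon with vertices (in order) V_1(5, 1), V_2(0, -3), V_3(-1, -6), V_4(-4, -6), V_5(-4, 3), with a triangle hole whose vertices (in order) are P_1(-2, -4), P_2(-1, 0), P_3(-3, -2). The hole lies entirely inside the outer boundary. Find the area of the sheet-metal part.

Outer boundary:
Apply the shoelace (surveyor's) formula: 2A = Σ (x_i·y_{i+1} − x_{i+1}·y_i), indices taken mod 5.
V_1→V_2: (5)(-3) − (0)(1) = -15
V_2→V_3: (0)(-6) − (-1)(-3) = -3
V_3→V_4: (-1)(-6) − (-4)(-6) = -18
V_4→V_5: (-4)(3) − (-4)(-6) = -36
V_5→V_1: (-4)(1) − (5)(3) = -19
Σ = -91
Area = |Σ|/2 = 45.5.
Hole:
Apply the surveyor's formula: 2A = Σ (x_i·y_{i+1} − x_{i+1}·y_i), indices taken mod 3.
P_1→P_2: (-2)(0) − (-1)(-4) = -4
P_2→P_3: (-1)(-2) − (-3)(0) = 2
P_3→P_1: (-3)(-4) − (-2)(-2) = 8
Σ = 6
Area = |Σ|/2 = 3.
Net area = 45.5 − 3 = 42.5.

42.5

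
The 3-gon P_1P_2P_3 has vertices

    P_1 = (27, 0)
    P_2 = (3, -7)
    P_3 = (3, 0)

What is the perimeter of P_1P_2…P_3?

56

|P_1P_2| = √((-24)² + (-7)²) = √625 = 25
|P_2P_3| = √((0)² + (7)²) = √49 = 7
|P_3P_1| = √((24)² + (0)²) = √576 = 24
Perimeter = 25 + 7 + 24 = 56.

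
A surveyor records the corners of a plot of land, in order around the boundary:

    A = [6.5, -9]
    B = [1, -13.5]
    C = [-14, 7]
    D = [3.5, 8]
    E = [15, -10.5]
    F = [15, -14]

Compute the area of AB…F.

Σ = (-78.75) + (-182) + (-136.5) + (-156.75) + (-52.5) + (-44) = -650.5
Area = |Σ|/2 = 325.25.

325.25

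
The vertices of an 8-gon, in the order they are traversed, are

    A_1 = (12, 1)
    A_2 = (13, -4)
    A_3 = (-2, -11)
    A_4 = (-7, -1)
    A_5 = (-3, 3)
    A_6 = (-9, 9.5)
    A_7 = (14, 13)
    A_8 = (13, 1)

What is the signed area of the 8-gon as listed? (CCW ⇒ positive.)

-358.25

Apply Gauss's area formula: 2A = Σ (x_i·y_{i+1} − x_{i+1}·y_i), indices taken mod 8.
Cross-terms: -61, -151, -75, -24, -1.5, -250, -155, 1  ⇒  Σ = -716.5
Signed area = Σ/2 = -358.25 (negative ⇒ clockwise traversal).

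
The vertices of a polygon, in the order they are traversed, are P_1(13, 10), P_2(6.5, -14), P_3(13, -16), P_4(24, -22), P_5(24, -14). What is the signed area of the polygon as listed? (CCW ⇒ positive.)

Apply the surveyor's formula: 2A = Σ (x_i·y_{i+1} − x_{i+1}·y_i), indices taken mod 5.
P_1→P_2: (13)(-14) − (6.5)(10) = -247
P_2→P_3: (6.5)(-16) − (13)(-14) = 78
P_3→P_4: (13)(-22) − (24)(-16) = 98
P_4→P_5: (24)(-14) − (24)(-22) = 192
P_5→P_1: (24)(10) − (13)(-14) = 422
Σ = 543
Signed area = Σ/2 = 271.5 (positive ⇒ counter-clockwise traversal).

271.5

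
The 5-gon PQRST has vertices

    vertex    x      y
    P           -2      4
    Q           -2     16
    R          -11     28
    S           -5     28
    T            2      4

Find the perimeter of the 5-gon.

62

|PQ| = √((0)² + (12)²) = √144 = 12
|QR| = √((-9)² + (12)²) = √225 = 15
|RS| = √((6)² + (0)²) = √36 = 6
|ST| = √((7)² + (-24)²) = √625 = 25
|TP| = √((-4)² + (0)²) = √16 = 4
Perimeter = 12 + 15 + 6 + 25 + 4 = 62.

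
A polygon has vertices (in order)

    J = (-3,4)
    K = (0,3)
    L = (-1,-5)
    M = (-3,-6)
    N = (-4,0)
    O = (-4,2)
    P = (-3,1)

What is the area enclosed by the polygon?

Apply the surveyor's formula: 2A = Σ (x_i·y_{i+1} − x_{i+1}·y_i), indices taken mod 7.
Σ = (-9) + (3) + (-9) + (-24) + (-8) + (2) + (-9) = -54
Area = |Σ|/2 = 27.

27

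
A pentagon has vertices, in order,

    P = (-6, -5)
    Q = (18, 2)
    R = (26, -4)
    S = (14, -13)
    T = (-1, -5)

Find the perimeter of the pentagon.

72

|PQ| = √((24)² + (7)²) = √625 = 25
|QR| = √((8)² + (-6)²) = √100 = 10
|RS| = √((-12)² + (-9)²) = √225 = 15
|ST| = √((-15)² + (8)²) = √289 = 17
|TP| = √((-5)² + (0)²) = √25 = 5
Perimeter = 25 + 10 + 15 + 17 + 5 = 72.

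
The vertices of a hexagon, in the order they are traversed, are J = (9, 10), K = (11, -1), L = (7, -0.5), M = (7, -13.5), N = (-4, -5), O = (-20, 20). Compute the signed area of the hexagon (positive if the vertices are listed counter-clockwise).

-428.75

Apply the surveyor's formula: 2A = Σ (x_i·y_{i+1} − x_{i+1}·y_i), indices taken mod 6.
Cross-terms: -119, 1.5, -91, -89, -180, -380  ⇒  Σ = -857.5
Signed area = Σ/2 = -428.75 (negative ⇒ clockwise traversal).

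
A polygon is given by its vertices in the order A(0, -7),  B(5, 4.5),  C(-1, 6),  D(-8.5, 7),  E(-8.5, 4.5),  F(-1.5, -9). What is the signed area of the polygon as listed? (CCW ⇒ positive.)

Σ = (35) + (34.5) + (44) + (21.25) + (83.25) + (10.5) = 228.5
Signed area = Σ/2 = 114.25 (positive ⇒ counter-clockwise traversal).

114.25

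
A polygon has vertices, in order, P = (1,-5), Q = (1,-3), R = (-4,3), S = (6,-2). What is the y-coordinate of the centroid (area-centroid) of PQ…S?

-34/27

Apply the shoelace (surveyor's) formula. First the cross-terms c_i = x_i·y_{i+1} − x_{i+1}·y_i:
  2, -9, -10, -28  ⇒  2A = -45, A = -22.5.
Then Σ (y_i + y_{i+1})·c_i = 170, so ȳ = 170 / (6·(-22.5)) = -34/27.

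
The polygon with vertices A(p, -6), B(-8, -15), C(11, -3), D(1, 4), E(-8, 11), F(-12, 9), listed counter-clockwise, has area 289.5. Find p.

Write out the shoelace sum; only the two edges meeting at A involve p:
2·Area = [((-12)·(-6) − p·9) + (p·(-15) − (-8)·(-6))] + 339
       = -24·p + 363 = 579
⇒ p = -9.

-9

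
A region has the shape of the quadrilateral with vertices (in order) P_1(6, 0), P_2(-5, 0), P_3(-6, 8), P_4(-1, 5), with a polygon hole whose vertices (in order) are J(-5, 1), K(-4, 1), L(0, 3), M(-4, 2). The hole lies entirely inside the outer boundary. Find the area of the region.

43.5

Outer boundary:
Apply the shoelace (surveyor's) formula: 2A = Σ (x_i·y_{i+1} − x_{i+1}·y_i), indices taken mod 4.
Σ = (0) + (-40) + (-22) + (-30) = -92
Area = |Σ|/2 = 46.
Hole:
Apply the shoelace formula: 2A = Σ (x_i·y_{i+1} − x_{i+1}·y_i), indices taken mod 4.
Σ = (-1) + (-12) + (12) + (6) = 5
Area = |Σ|/2 = 2.5.
Net area = 46 − 2.5 = 43.5.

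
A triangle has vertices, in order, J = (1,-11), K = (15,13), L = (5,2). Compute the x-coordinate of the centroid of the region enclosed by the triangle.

7

Apply the shoelace (surveyor's) formula. First the cross-terms c_i = x_i·y_{i+1} − x_{i+1}·y_i:
  178, -35, -57  ⇒  2A = 86, A = 43.
Then Σ (x_i + x_{i+1})·c_i = 1806, so x̄ = 1806 / (6·43) = 7.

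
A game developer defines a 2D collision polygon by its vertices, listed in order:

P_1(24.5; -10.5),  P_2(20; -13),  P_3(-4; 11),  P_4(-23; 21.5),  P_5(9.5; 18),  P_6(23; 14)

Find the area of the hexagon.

628.625

Apply the surveyor's formula: 2A = Σ (x_i·y_{i+1} − x_{i+1}·y_i), indices taken mod 6.
Σ = (-108.5) + (168) + (167) + (-618.25) + (-281) + (-584.5) = -1257.25
Area = |Σ|/2 = 628.625.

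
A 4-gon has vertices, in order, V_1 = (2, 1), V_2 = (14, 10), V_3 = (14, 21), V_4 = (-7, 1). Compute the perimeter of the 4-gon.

64

|V_1V_2| = √((12)² + (9)²) = √225 = 15
|V_2V_3| = √((0)² + (11)²) = √121 = 11
|V_3V_4| = √((-21)² + (-20)²) = √841 = 29
|V_4V_1| = √((9)² + (0)²) = √81 = 9
Perimeter = 15 + 11 + 29 + 9 = 64.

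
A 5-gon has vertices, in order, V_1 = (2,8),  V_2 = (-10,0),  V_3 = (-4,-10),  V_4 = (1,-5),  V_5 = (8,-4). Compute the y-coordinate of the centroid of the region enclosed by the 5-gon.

-47/53

Apply Gauss's area formula. First the cross-terms c_i = x_i·y_{i+1} − x_{i+1}·y_i:
  80, 100, 30, 36, 72  ⇒  2A = 318, A = 159.
Then Σ (y_i + y_{i+1})·c_i = -846, so ȳ = -846 / (6·159) = -47/53.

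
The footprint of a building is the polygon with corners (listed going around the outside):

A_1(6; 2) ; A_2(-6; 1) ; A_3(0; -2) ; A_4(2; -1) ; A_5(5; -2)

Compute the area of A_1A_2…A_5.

28.5

Cross-terms: 18, 12, 4, 1, 22  ⇒  Σ = 57
Area = |Σ|/2 = 28.5.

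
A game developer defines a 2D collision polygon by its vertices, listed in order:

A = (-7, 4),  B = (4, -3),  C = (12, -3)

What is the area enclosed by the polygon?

Apply the shoelace formula: 2A = Σ (x_i·y_{i+1} − x_{i+1}·y_i), indices taken mod 3.
Σ = (5) + (24) + (27) = 56
Area = |Σ|/2 = 28.

28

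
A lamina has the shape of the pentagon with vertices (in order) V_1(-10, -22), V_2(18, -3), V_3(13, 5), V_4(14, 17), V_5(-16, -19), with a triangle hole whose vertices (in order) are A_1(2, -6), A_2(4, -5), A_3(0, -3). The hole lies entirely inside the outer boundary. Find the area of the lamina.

Outer boundary:
Apply the shoelace formula: 2A = Σ (x_i·y_{i+1} − x_{i+1}·y_i), indices taken mod 5.
Σ = (426) + (129) + (151) + (6) + (162) = 874
Area = |Σ|/2 = 437.
Hole:
Apply the shoelace formula: 2A = Σ (x_i·y_{i+1} − x_{i+1}·y_i), indices taken mod 3.
A_1→A_2: (2)(-5) − (4)(-6) = 14
A_2→A_3: (4)(-3) − (0)(-5) = -12
A_3→A_1: (0)(-6) − (2)(-3) = 6
Σ = 8
Area = |Σ|/2 = 4.
Net area = 437 − 4 = 433.

433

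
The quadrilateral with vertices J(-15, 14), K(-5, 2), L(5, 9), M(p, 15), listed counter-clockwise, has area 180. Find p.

Write out the shoelace sum; only the two edges meeting at M involve p:
2·Area = [(5·15 − p·9) + (p·14 − (-15)·15)] + -15
       = 5·p + 285 = 360
⇒ p = 15.

15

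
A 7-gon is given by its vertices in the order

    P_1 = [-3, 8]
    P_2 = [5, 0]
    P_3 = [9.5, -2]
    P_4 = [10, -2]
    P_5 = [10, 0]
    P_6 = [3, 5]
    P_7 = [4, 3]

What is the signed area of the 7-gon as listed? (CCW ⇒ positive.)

25.5

Apply the shoelace (surveyor's) formula: 2A = Σ (x_i·y_{i+1} − x_{i+1}·y_i), indices taken mod 7.
P_1→P_2: (-3)(0) − (5)(8) = -40
P_2→P_3: (5)(-2) − (9.5)(0) = -10
P_3→P_4: (9.5)(-2) − (10)(-2) = 1
P_4→P_5: (10)(0) − (10)(-2) = 20
P_5→P_6: (10)(5) − (3)(0) = 50
P_6→P_7: (3)(3) − (4)(5) = -11
P_7→P_1: (4)(8) − (-3)(3) = 41
Σ = 51
Signed area = Σ/2 = 25.5 (positive ⇒ counter-clockwise traversal).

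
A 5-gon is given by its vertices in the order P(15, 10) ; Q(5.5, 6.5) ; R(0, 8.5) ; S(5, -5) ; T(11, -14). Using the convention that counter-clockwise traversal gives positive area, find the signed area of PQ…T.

175.875

Σ = (42.5) + (46.75) + (-42.5) + (-15) + (320) = 351.75
Signed area = Σ/2 = 175.875 (positive ⇒ counter-clockwise traversal).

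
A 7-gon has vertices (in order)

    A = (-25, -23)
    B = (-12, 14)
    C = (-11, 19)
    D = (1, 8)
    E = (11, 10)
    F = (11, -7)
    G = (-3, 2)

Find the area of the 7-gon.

Apply the surveyor's formula: 2A = Σ (x_i·y_{i+1} − x_{i+1}·y_i), indices taken mod 7.
Cross-terms: -626, -74, -107, -78, -187, 1, 119  ⇒  Σ = -952
Area = |Σ|/2 = 476.

476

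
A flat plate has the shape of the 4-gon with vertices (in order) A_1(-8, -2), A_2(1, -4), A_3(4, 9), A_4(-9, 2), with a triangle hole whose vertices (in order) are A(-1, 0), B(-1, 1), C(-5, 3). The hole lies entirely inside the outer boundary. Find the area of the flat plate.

Outer boundary:
A_1→A_2: (-8)(-4) − (1)(-2) = 34
A_2→A_3: (1)(9) − (4)(-4) = 25
A_3→A_4: (4)(2) − (-9)(9) = 89
A_4→A_1: (-9)(-2) − (-8)(2) = 34
Σ = 182
Area = |Σ|/2 = 91.
Hole:
Σ = (-1) + (2) + (3) = 4
Area = |Σ|/2 = 2.
Net area = 91 − 2 = 89.

89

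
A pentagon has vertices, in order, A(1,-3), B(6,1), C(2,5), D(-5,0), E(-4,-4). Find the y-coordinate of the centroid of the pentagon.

7/36

Apply the shoelace formula. First the cross-terms c_i = x_i·y_{i+1} − x_{i+1}·y_i:
  19, 28, 25, 20, 16  ⇒  2A = 108, A = 54.
Then Σ (y_i + y_{i+1})·c_i = 63, so ȳ = 63 / (6·54) = 7/36.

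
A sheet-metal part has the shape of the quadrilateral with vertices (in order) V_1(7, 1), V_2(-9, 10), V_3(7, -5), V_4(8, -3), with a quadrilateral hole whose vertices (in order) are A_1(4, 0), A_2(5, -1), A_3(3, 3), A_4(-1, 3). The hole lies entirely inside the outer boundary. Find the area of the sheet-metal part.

Outer boundary:
Cross-terms: 79, -25, 19, 29  ⇒  Σ = 102
Area = |Σ|/2 = 51.
Hole:
Cross-terms: -4, 18, 12, -12  ⇒  Σ = 14
Area = |Σ|/2 = 7.
Net area = 51 − 7 = 44.

44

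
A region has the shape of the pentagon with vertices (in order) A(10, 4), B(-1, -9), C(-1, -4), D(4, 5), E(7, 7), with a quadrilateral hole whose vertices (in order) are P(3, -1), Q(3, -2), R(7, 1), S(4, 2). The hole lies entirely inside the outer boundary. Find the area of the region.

Outer boundary:
Σ = (-86) + (-5) + (11) + (-7) + (-42) = -129
Area = |Σ|/2 = 64.5.
Hole:
Σ = (-3) + (17) + (10) + (-10) = 14
Area = |Σ|/2 = 7.
Net area = 64.5 − 7 = 57.5.

57.5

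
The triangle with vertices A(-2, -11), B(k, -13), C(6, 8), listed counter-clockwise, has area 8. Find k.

The doubled signed area Σ (x_i y_{i+1} − x_{i+1} y_i) is linear in k.
With k=0 it equals 54; the coefficient of k is 19 (from the two edges through B).
So 19·k + 54 = 2·8 = 16 ⇒ k = -2.

-2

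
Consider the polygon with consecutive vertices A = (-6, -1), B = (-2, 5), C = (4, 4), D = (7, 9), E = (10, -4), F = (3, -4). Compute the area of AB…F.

112.5

Apply the surveyor's formula: 2A = Σ (x_i·y_{i+1} − x_{i+1}·y_i), indices taken mod 6.
Σ = (-32) + (-28) + (8) + (-118) + (-28) + (-27) = -225
Area = |Σ|/2 = 112.5.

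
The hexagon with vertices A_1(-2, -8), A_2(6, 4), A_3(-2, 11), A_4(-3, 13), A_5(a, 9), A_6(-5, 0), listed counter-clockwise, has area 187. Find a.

-15

The doubled signed area Σ (x_i y_{i+1} − x_{i+1} y_i) is linear in a.
With a=0 it equals 179; the coefficient of a is -13 (from the two edges through A_5).
So -13·a + 179 = 2·187 = 374 ⇒ a = -15.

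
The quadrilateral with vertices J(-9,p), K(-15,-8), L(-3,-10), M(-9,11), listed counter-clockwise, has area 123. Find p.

Write out the shoelace sum; only the two edges meeting at J involve p:
2·Area = [((-9)·p − (-9)·11) + ((-9)·(-8) − (-15)·p)] + 3
       = 6·p + 174 = 246
⇒ p = 12.

12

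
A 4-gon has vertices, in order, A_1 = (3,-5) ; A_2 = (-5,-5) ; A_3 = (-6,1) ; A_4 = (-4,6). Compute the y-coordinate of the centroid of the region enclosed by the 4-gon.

-106/105

Apply the shoelace formula. First the cross-terms c_i = x_i·y_{i+1} − x_{i+1}·y_i:
  -40, -35, -32, 2  ⇒  2A = -105, A = -52.5.
Then Σ (y_i + y_{i+1})·c_i = 318, so ȳ = 318 / (6·(-52.5)) = -106/105.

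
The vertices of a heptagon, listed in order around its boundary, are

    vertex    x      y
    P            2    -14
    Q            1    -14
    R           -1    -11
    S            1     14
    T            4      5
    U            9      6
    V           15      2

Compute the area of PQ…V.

200

Apply the surveyor's formula: 2A = Σ (x_i·y_{i+1} − x_{i+1}·y_i), indices taken mod 7.
P→Q: (2)(-14) − (1)(-14) = -14
Q→R: (1)(-11) − (-1)(-14) = -25
R→S: (-1)(14) − (1)(-11) = -3
S→T: (1)(5) − (4)(14) = -51
T→U: (4)(6) − (9)(5) = -21
U→V: (9)(2) − (15)(6) = -72
V→P: (15)(-14) − (2)(2) = -214
Σ = -400
Area = |Σ|/2 = 200.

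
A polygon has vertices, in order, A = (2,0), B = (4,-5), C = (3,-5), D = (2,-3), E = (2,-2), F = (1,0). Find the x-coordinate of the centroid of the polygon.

38/15

Apply the shoelace (surveyor's) formula. First the cross-terms c_i = x_i·y_{i+1} − x_{i+1}·y_i:
  -10, -5, 1, 2, 2, 0  ⇒  2A = -10, A = -5.
Then Σ (x_i + x_{i+1})·c_i = -76, so x̄ = -76 / (6·(-5)) = 38/15.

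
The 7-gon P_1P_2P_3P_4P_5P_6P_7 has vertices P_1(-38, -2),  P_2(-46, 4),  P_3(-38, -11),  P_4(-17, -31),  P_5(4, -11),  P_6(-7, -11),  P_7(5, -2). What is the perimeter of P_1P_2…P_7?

154

|P_1P_2| = √((-8)² + (6)²) = √100 = 10
|P_2P_3| = √((8)² + (-15)²) = √289 = 17
|P_3P_4| = √((21)² + (-20)²) = √841 = 29
|P_4P_5| = √((21)² + (20)²) = √841 = 29
|P_5P_6| = √((-11)² + (0)²) = √121 = 11
|P_6P_7| = √((12)² + (9)²) = √225 = 15
|P_7P_1| = √((-43)² + (0)²) = √1849 = 43
Perimeter = 10 + 17 + 29 + 29 + 11 + 15 + 43 = 154.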